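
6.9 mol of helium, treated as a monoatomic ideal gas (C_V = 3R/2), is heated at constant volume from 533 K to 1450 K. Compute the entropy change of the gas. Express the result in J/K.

At constant volume, ΔS = nC_V ln(T₂/T₁) with C_V = 3R/2 = 12.47 J mol⁻¹ K⁻¹.
ΔS = 6.9 × 12.47 × ln(1450/533) = 86.1 J/K.

ΔS = 86.1 J/K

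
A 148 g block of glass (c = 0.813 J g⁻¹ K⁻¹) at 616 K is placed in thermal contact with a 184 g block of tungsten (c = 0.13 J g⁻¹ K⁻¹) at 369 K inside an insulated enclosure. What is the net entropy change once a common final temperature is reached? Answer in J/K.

Energy balance: T_f = (m₁c₁T₁ + m₂c₂T₂)/(m₁c₁ + m₂c₂) = 575.04 K.
ΔS₁ = m₁c₁ ln(T_f/T₁) = 120.324 × ln(575.04/616) = -8.279 J/K.
ΔS₂ = m₂c₂ ln(T_f/T₂) = 23.92 × ln(575.04/369) = 10.61 J/K.
ΔS_total = -8.279 + 10.61 = 2.33 J/K.

ΔS_total = 2.33 J/K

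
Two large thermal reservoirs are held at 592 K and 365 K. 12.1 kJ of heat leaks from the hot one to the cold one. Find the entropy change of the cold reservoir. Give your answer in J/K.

ΔS_cold = 33.2 J/K

The cold reservoir gains heat Q, so ΔS_cold = +Q/T_C = 12100/365 = 33.2 J/K.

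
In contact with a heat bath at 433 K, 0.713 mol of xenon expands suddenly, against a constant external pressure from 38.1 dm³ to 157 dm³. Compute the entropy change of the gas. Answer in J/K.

Entropy is a state function, so ΔS_gas depends only on the end states.
For an isothermal ideal gas ΔS_gas = nR ln(V₂/V₁) = 0.713 × 8.314 × ln(157/38.1) = 8.39 J/K.

ΔS_gas = 8.39 J/K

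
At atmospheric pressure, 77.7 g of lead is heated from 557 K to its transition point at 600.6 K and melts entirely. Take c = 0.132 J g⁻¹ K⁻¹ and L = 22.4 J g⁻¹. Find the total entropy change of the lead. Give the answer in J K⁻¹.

ΔS = 3.67 J/K

Warming step: ΔS₁ = m c ln(T_tr/T_i) = 77.7 × 0.132 × ln(600.6/557) = 0.773 J/K.
Phase change: ΔS₂ = +mL/T_tr = 77.7 × 22.4 / 600.6 = 2.898 J/K.
ΔS_total = (0.773) + (2.898) = 3.67 J/K.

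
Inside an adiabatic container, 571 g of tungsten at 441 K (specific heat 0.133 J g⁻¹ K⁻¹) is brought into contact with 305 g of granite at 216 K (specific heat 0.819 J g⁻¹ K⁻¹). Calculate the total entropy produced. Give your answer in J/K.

Energy balance: T_f = (m₁c₁T₁ + m₂c₂T₂)/(m₁c₁ + m₂c₂) = 268.46 K.
ΔS₁ = m₁c₁ ln(T_f/T₁) = 75.943 × ln(268.46/441) = -37.69 J/K.
ΔS₂ = m₂c₂ ln(T_f/T₂) = 249.795 × ln(268.46/216) = 54.31 J/K.
ΔS_total = -37.69 + 54.31 = 16.6 J/K.

ΔS_total = 16.6 J/K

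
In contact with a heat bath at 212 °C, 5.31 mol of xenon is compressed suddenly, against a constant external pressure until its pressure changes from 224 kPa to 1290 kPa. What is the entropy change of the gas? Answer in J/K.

Entropy is a state function, so ΔS_gas depends only on the end states.
For an isothermal ideal gas ΔS_gas = nR ln(P₁/P₂) = 5.31 × 8.314 × ln(224/1290) = -77.3 J/K.

ΔS_gas = -77.3 J/K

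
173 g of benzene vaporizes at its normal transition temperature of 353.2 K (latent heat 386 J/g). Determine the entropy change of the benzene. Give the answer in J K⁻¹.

Heat absorbed by the substance: Q = mL = 173 × 386 = 66778 J.
At constant T, ΔS = Q_rev/T = 66778 / 353.2 = 189 J/K.

ΔS = 189 J/K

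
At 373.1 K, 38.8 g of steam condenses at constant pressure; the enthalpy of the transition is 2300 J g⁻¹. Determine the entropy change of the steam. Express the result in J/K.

ΔS = -239 J/K

Heat released by the substance: Q = −mL = −38.8 × 2300 = −89240 J.
At constant T, ΔS = Q_rev/T = −89240 / 373.1 = -239 J/K.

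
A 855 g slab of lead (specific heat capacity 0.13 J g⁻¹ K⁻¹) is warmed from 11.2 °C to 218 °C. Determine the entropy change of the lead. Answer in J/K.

In kelvin: T₁ = 284.35 K, T₂ = 491.15 K. ΔS = ∫dQ_rev/T = m c ln(T₂/T₁) = 855 × 0.13 × ln(491.15/284.35) = 60.7 J/K.

ΔS = 60.7 J/K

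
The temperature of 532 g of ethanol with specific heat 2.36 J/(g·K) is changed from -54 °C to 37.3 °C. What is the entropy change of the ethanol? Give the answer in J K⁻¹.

ΔS = 437 J/K

In kelvin: T₁ = 219.15 K, T₂ = 310.45 K. ΔS = ∫dQ_rev/T = m c ln(T₂/T₁) = 532 × 2.36 × ln(310.45/219.15) = 437 J/K.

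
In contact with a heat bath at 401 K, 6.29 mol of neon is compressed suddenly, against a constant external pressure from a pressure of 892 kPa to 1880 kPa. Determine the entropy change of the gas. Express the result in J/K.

ΔS_gas = -39 J/K

Entropy is a state function, so ΔS_gas depends only on the end states.
For an isothermal ideal gas ΔS_gas = nR ln(P₁/P₂) = 6.29 × 8.314 × ln(892/1880) = -39 J/K.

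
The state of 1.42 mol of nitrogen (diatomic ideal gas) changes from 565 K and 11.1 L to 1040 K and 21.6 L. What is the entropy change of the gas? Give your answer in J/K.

Entropy is a state function: ΔS = nC_V ln(T₂/T₁) + nR ln(V₂/V₁), with C_V = 5R/2 = 20.79 J mol⁻¹ K⁻¹ for a diatomic ideal gas.
ΔS = 1.42 × [20.79 × ln(1040/565) + 8.314 × ln(21.6/11.1)] = 25.9 J/K.

ΔS = 25.9 J/K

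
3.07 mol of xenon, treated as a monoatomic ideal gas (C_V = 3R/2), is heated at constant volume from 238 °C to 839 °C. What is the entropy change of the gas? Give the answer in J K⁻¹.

ΔS = 29.8 J/K

In kelvin: T₁ = 511.15 K, T₂ = 1112.15 K. At constant volume, ΔS = nC_V ln(T₂/T₁) with C_V = 3R/2 = 12.47 J mol⁻¹ K⁻¹.
ΔS = 3.07 × 12.47 × ln(1112.15/511.15) = 29.8 J/K.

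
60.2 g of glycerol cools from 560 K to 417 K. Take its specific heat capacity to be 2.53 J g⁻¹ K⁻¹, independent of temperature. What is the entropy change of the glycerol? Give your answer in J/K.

ΔS = ∫dQ_rev/T = m c ln(T₂/T₁) = 60.2 × 2.53 × ln(417/560) = -44.9 J/K.

ΔS = -44.9 J/K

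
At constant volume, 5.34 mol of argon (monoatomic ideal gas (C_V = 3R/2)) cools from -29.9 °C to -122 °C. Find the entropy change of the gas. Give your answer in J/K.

ΔS = -31.7 J/K

In kelvin: T₁ = 243.25 K, T₂ = 151.15 K. At constant volume, ΔS = nC_V ln(T₂/T₁) with C_V = 3R/2 = 12.47 J mol⁻¹ K⁻¹.
ΔS = 5.34 × 12.47 × ln(151.15/243.25) = -31.7 J/K.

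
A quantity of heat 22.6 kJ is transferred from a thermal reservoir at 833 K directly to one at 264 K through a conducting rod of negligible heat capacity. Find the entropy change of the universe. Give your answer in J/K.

ΔS_hot = −Q/T_H = −22600/833 = -27.13 J/K and ΔS_cold = +Q/T_C = 22600/264 = 85.61 J/K.
ΔS_total = -27.13 + 85.61 = 58.5 J/K, positive as the second law requires.

ΔS_total = 58.5 J/K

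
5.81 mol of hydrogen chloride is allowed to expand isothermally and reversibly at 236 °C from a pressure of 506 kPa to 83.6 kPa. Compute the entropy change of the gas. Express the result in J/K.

ΔS_gas = 87 J/K

For an isothermal ideal gas ΔS_gas = nR ln(P₁/P₂) = 5.81 × 8.314 × ln(506/83.6) = 87 J/K.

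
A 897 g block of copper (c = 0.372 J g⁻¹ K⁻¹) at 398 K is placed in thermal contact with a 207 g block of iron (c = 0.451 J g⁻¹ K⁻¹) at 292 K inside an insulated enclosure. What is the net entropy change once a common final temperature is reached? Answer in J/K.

Energy balance: T_f = (m₁c₁T₁ + m₂c₂T₂)/(m₁c₁ + m₂c₂) = 374.83 K.
ΔS₁ = m₁c₁ ln(T_f/T₁) = 333.684 × ln(374.83/398) = -20.017 J/K.
ΔS₂ = m₂c₂ ln(T_f/T₂) = 93.357 × ln(374.83/292) = 23.312 J/K.
ΔS_total = -20.017 + 23.312 = 3.3 J/K.

ΔS_total = 3.3 J/K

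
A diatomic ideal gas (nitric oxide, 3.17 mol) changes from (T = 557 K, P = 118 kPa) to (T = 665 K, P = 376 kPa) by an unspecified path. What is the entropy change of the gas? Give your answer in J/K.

ΔS = nC_p ln(T₂/T₁) − nR ln(P₂/P₁), with C_p = 7R/2 = 29.1 J mol⁻¹ K⁻¹ for a diatomic ideal gas.
ΔS = 3.17 × [29.1 × ln(665/557) − 8.314 × ln(376/118)] = -14.2 J/K.

ΔS = -14.2 J/K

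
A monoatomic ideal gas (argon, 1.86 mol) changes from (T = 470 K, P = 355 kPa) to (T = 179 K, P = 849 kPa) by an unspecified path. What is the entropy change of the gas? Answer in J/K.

ΔS = nC_p ln(T₂/T₁) − nR ln(P₂/P₁), with C_p = 5R/2 = 20.79 J mol⁻¹ K⁻¹ for a monoatomic ideal gas.
ΔS = 1.86 × [20.79 × ln(179/470) − 8.314 × ln(849/355)] = -50.8 J/K.

ΔS = -50.8 J/K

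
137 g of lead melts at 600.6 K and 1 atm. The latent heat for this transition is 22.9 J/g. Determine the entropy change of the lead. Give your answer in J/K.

ΔS = 5.22 J/K

Heat absorbed by the substance: Q = mL = 137 × 22.9 = 3137.3 J.
At constant T, ΔS = Q_rev/T = 3137.3 / 600.6 = 5.22 J/K.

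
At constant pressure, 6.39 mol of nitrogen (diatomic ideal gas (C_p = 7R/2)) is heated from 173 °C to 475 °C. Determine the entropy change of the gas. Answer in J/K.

ΔS = 96.1 J/K

In kelvin: T₁ = 446.15 K, T₂ = 748.15 K. At constant pressure, ΔS = nC_p ln(T₂/T₁) with C_p = 7R/2 = 29.1 J mol⁻¹ K⁻¹.
ΔS = 6.39 × 29.1 × ln(748.15/446.15) = 96.1 J/K.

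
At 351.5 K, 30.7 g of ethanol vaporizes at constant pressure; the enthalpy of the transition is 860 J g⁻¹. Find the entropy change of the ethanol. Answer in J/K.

ΔS = 75.1 J/K

Heat absorbed by the substance: Q = mL = 30.7 × 860 = 26402 J.
At constant T, ΔS = Q_rev/T = 26402 / 351.5 = 75.1 J/K.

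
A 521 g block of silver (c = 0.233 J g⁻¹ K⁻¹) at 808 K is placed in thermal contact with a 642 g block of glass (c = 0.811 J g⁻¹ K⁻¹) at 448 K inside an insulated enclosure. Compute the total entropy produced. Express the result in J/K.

ΔS_total = 19.2 J/K

Energy balance: T_f = (m₁c₁T₁ + m₂c₂T₂)/(m₁c₁ + m₂c₂) = 516.07 K.
ΔS₁ = m₁c₁ ln(T_f/T₁) = 121.393 × ln(516.07/808) = -54.42 J/K.
ΔS₂ = m₂c₂ ln(T_f/T₂) = 520.662 × ln(516.07/448) = 73.64 J/K.
ΔS_total = -54.42 + 73.64 = 19.2 J/K.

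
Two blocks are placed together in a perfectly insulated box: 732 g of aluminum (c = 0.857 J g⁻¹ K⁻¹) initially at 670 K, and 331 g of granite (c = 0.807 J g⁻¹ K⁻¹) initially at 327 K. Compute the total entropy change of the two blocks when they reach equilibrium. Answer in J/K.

ΔS_total = 43.2 J/K

Energy balance: T_f = (m₁c₁T₁ + m₂c₂T₂)/(m₁c₁ + m₂c₂) = 567.57 K.
ΔS₁ = m₁c₁ ln(T_f/T₁) = 627.324 × ln(567.57/670) = -104.1 J/K.
ΔS₂ = m₂c₂ ln(T_f/T₂) = 267.117 × ln(567.57/327) = 147.3 J/K.
ΔS_total = -104.1 + 147.3 = 43.2 J/K.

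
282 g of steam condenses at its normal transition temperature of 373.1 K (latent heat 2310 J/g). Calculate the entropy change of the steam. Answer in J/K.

ΔS = -1750 J/K

Heat released by the substance: Q = −mL = −282 × 2310 = −651420 J.
At constant T, ΔS = Q_rev/T = −651420 / 373.1 = -1750 J/K.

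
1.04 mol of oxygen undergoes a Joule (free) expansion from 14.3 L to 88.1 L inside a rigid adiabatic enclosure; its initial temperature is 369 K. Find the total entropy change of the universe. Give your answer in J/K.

No heat is exchanged and no work is done, so the ideal-gas temperature stays constant.
Entropy is a state function; using a reversible isothermal path, ΔS_gas = nR ln(V₂/V₁) = 1.04 × 8.314 × ln(88.1/14.3) = 15.7 J/K.
The insulated surroundings exchange no heat, so ΔS_surr = 0 and ΔS_universe = ΔS_gas.

ΔS_universe = 15.7 J/K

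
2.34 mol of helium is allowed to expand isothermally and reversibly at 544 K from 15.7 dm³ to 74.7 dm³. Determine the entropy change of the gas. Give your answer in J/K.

For an isothermal ideal gas ΔS_gas = nR ln(V₂/V₁) = 2.34 × 8.314 × ln(74.7/15.7) = 30.3 J/K.

ΔS_gas = 30.3 J/K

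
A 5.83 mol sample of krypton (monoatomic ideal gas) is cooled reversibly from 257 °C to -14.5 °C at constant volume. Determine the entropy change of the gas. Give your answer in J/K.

In kelvin: T₁ = 530.15 K, T₂ = 258.65 K. At constant volume, ΔS = nC_V ln(T₂/T₁) with C_V = 3R/2 = 12.47 J mol⁻¹ K⁻¹.
ΔS = 5.83 × 12.47 × ln(258.65/530.15) = -52.2 J/K.

ΔS = -52.2 J/K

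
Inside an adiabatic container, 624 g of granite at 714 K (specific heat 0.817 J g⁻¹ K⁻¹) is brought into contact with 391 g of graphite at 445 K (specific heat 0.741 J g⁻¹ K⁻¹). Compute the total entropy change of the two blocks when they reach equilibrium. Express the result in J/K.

Energy balance: T_f = (m₁c₁T₁ + m₂c₂T₂)/(m₁c₁ + m₂c₂) = 616.52 K.
ΔS₁ = m₁c₁ ln(T_f/T₁) = 509.808 × ln(616.52/714) = -74.83 J/K.
ΔS₂ = m₂c₂ ln(T_f/T₂) = 289.731 × ln(616.52/445) = 94.46 J/K.
ΔS_total = -74.83 + 94.46 = 19.6 J/K.

ΔS_total = 19.6 J/K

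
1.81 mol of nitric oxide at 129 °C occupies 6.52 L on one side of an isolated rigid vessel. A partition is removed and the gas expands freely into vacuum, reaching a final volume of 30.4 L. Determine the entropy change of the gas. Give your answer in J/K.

ΔS_gas = 23.2 J/K

For an ideal gas in free expansion Q = 0 and W = 0, so T is unchanged.
Entropy is a state function; using a reversible isothermal path, ΔS_gas = nR ln(V₂/V₁) = 1.81 × 8.314 × ln(30.4/6.52) = 23.2 J/K.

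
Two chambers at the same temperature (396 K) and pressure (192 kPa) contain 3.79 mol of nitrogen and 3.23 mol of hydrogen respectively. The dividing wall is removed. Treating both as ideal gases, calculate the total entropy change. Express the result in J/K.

Mole fractions: x_A = 3.79/7.02 = 0.54, x_B = 0.46.
ΔS_mix = −R(n_A ln x_A + n_B ln x_B) = −8.314 × (3.79 ln 0.54 + 3.23 ln 0.46) = 40.3 J/K.

ΔS_mix = 40.3 J/K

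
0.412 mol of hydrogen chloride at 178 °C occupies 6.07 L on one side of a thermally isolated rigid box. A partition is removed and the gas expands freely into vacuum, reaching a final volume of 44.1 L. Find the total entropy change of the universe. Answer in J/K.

ΔS_universe = 6.79 J/K

No heat is exchanged and no work is done, so the ideal-gas temperature stays constant.
Entropy is a state function; using a reversible isothermal path, ΔS_gas = nR ln(V₂/V₁) = 0.412 × 8.314 × ln(44.1/6.07) = 6.79 J/K.
The insulated surroundings exchange no heat, so ΔS_surr = 0 and ΔS_universe = ΔS_gas.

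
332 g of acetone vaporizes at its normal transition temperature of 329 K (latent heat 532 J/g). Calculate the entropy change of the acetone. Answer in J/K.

ΔS = 537 J/K

Heat absorbed by the substance: Q = mL = 332 × 532 = 176624 J.
At constant T, ΔS = Q_rev/T = 176624 / 329 = 537 J/K.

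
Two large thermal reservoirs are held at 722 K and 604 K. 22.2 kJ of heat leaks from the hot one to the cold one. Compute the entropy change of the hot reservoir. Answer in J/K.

ΔS_hot = -30.7 J/K

The hot reservoir loses heat Q, so ΔS_hot = −Q/T_H = −22200/722 = -30.7 J/K.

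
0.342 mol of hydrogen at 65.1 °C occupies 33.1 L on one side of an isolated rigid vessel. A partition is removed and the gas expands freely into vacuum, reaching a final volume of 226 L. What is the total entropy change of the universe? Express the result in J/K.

ΔS_universe = 5.46 J/K

For an ideal gas in free expansion Q = 0 and W = 0, so T is unchanged.
Entropy is a state function; using a reversible isothermal path, ΔS_gas = nR ln(V₂/V₁) = 0.342 × 8.314 × ln(226/33.1) = 5.46 J/K.
The insulated surroundings exchange no heat, so ΔS_surr = 0 and ΔS_universe = ΔS_gas.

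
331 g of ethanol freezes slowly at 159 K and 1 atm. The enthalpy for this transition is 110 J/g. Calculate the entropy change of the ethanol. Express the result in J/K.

Heat released by the substance: Q = −mL = −331 × 110 = −36410 J.
At constant T, ΔS = Q_rev/T = −36410 / 159 = -229 J/K.

ΔS = -229 J/K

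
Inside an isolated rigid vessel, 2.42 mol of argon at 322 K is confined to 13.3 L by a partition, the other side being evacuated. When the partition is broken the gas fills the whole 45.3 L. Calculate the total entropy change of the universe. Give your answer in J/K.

No heat is exchanged and no work is done, so the ideal-gas temperature stays constant.
Entropy is a state function; using a reversible isothermal path, ΔS_gas = nR ln(V₂/V₁) = 2.42 × 8.314 × ln(45.3/13.3) = 24.7 J/K.
The insulated surroundings exchange no heat, so ΔS_surr = 0 and ΔS_universe = ΔS_gas.

ΔS_universe = 24.7 J/K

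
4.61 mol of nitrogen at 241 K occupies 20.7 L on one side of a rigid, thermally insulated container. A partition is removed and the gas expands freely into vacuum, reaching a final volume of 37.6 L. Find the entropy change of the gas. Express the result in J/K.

No heat is exchanged and no work is done, so the ideal-gas temperature stays constant.
Entropy is a state function; using a reversible isothermal path, ΔS_gas = nR ln(V₂/V₁) = 4.61 × 8.314 × ln(37.6/20.7) = 22.9 J/K.

ΔS_gas = 22.9 J/K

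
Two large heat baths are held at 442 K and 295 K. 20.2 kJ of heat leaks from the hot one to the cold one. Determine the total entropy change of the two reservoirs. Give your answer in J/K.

ΔS_hot = −Q/T_H = −20200/442 = -45.7 J/K and ΔS_cold = +Q/T_C = 20200/295 = 68.47 J/K.
ΔS_total = -45.7 + 68.47 = 22.8 J/K, positive as the second law requires.

ΔS_total = 22.8 J/K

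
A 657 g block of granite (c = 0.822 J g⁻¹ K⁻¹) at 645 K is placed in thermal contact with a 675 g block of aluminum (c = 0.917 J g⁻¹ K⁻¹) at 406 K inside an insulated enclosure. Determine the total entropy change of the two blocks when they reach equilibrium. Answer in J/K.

ΔS_total = 30.9 J/K

Energy balance: T_f = (m₁c₁T₁ + m₂c₂T₂)/(m₁c₁ + m₂c₂) = 517.36 K.
ΔS₁ = m₁c₁ ln(T_f/T₁) = 540.054 × ln(517.36/645) = -119.1 J/K.
ΔS₂ = m₂c₂ ln(T_f/T₂) = 618.975 × ln(517.36/406) = 150 J/K.
ΔS_total = -119.1 + 150 = 30.9 J/K.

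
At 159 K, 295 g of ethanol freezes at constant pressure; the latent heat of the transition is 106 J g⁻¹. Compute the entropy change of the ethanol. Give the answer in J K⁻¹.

Heat released by the substance: Q = −mL = −295 × 106 = −31270 J.
At constant T, ΔS = Q_rev/T = −31270 / 159 = -197 J/K.

ΔS = -197 J/K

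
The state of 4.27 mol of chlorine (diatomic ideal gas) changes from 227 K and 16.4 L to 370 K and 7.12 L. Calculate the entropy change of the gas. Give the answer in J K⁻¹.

Entropy is a state function: ΔS = nC_V ln(T₂/T₁) + nR ln(V₂/V₁), with C_V = 5R/2 = 20.79 J mol⁻¹ K⁻¹ for a diatomic ideal gas.
ΔS = 4.27 × [20.79 × ln(370/227) + 8.314 × ln(7.12/16.4)] = 13.7 J/K.

ΔS = 13.7 J/K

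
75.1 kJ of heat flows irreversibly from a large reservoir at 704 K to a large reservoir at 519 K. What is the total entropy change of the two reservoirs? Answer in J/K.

ΔS_total = 38 J/K

ΔS_hot = −Q/T_H = −75100/704 = -106.7 J/K and ΔS_cold = +Q/T_C = 75100/519 = 144.7 J/K.
ΔS_total = -106.7 + 144.7 = 38 J/K, positive as the second law requires.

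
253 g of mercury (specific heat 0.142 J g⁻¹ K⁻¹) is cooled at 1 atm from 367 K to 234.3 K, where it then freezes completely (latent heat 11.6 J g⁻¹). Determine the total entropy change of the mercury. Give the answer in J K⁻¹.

Cooling step: ΔS₁ = m c ln(T_tr/T_i) = 253 × 0.142 × ln(234.3/367) = -16.12 J/K.
Phase change: ΔS₂ = −mL/T_tr = −253 × 11.6 / 234.3 = -12.53 J/K.
ΔS_total = (-16.12) + (-12.53) = -28.6 J/K.

ΔS = -28.6 J/K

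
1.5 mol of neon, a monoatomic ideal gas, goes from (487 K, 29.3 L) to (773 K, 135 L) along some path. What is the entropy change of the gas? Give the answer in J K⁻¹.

ΔS = 27.7 J/K

Entropy is a state function: ΔS = nC_V ln(T₂/T₁) + nR ln(V₂/V₁), with C_V = 3R/2 = 12.47 J mol⁻¹ K⁻¹ for a monoatomic ideal gas.
ΔS = 1.5 × [12.47 × ln(773/487) + 8.314 × ln(135/29.3)] = 27.7 J/K.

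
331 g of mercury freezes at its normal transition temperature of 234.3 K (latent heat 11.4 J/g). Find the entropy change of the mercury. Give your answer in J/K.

ΔS = -16.1 J/K

Heat released by the substance: Q = −mL = −331 × 11.4 = −3773.4 J.
At constant T, ΔS = Q_rev/T = −3773.4 / 234.3 = -16.1 J/K.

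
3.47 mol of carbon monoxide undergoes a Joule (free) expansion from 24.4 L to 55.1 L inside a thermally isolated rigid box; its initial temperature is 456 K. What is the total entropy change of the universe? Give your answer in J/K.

For an ideal gas in free expansion Q = 0 and W = 0, so T is unchanged.
Entropy is a state function; using a reversible isothermal path, ΔS_gas = nR ln(V₂/V₁) = 3.47 × 8.314 × ln(55.1/24.4) = 23.5 J/K.
The insulated surroundings exchange no heat, so ΔS_surr = 0 and ΔS_universe = ΔS_gas.

ΔS_universe = 23.5 J/K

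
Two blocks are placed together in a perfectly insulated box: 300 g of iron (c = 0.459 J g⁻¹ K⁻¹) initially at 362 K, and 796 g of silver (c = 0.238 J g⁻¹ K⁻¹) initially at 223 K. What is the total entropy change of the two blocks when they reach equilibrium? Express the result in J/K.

Energy balance: T_f = (m₁c₁T₁ + m₂c₂T₂)/(m₁c₁ + m₂c₂) = 281.51 K.
ΔS₁ = m₁c₁ ln(T_f/T₁) = 137.7 × ln(281.51/362) = -34.63 J/K.
ΔS₂ = m₂c₂ ln(T_f/T₂) = 189.448 × ln(281.51/223) = 44.14 J/K.
ΔS_total = -34.63 + 44.14 = 9.51 J/K.

ΔS_total = 9.51 J/K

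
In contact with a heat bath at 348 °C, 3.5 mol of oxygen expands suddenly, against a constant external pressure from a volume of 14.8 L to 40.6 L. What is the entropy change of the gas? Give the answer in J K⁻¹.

Entropy is a state function, so ΔS_gas depends only on the end states.
For an isothermal ideal gas ΔS_gas = nR ln(V₂/V₁) = 3.5 × 8.314 × ln(40.6/14.8) = 29.4 J/K.

ΔS_gas = 29.4 J/K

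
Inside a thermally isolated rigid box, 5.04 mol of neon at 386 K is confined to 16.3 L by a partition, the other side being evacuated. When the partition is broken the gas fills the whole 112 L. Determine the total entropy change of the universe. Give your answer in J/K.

No heat is exchanged and no work is done, so the ideal-gas temperature stays constant.
Entropy is a state function; using a reversible isothermal path, ΔS_gas = nR ln(V₂/V₁) = 5.04 × 8.314 × ln(112/16.3) = 80.8 J/K.
The insulated surroundings exchange no heat, so ΔS_surr = 0 and ΔS_universe = ΔS_gas.

ΔS_universe = 80.8 J/K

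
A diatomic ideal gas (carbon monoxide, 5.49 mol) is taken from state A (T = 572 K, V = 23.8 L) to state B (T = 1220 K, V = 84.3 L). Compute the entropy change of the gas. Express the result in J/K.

ΔS = 144 J/K

Entropy is a state function: ΔS = nC_V ln(T₂/T₁) + nR ln(V₂/V₁), with C_V = 5R/2 = 20.79 J mol⁻¹ K⁻¹ for a diatomic ideal gas.
ΔS = 5.49 × [20.79 × ln(1220/572) + 8.314 × ln(84.3/23.8)] = 144 J/K.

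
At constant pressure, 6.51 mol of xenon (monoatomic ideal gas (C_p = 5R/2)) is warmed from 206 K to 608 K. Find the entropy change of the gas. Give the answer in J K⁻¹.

At constant pressure, ΔS = nC_p ln(T₂/T₁) with C_p = 5R/2 = 20.79 J mol⁻¹ K⁻¹.
ΔS = 6.51 × 20.79 × ln(608/206) = 146 J/K.

ΔS = 146 J/K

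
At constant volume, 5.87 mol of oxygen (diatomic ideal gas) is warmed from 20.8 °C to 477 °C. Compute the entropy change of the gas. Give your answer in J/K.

ΔS = 114 J/K

In kelvin: T₁ = 293.95 K, T₂ = 750.15 K. At constant volume, ΔS = nC_V ln(T₂/T₁) with C_V = 5R/2 = 20.79 J mol⁻¹ K⁻¹.
ΔS = 5.87 × 20.79 × ln(750.15/293.95) = 114 J/K.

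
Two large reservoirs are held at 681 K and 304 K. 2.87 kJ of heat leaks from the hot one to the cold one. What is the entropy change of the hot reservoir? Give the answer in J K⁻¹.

The hot reservoir loses heat Q, so ΔS_hot = −Q/T_H = −2870/681 = -4.21 J/K.

ΔS_hot = -4.21 J/K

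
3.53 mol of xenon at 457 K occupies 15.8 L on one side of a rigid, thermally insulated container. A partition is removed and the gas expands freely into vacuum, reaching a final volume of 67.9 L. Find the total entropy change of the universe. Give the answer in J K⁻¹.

For an ideal gas in free expansion Q = 0 and W = 0, so T is unchanged.
Entropy is a state function; using a reversible isothermal path, ΔS_gas = nR ln(V₂/V₁) = 3.53 × 8.314 × ln(67.9/15.8) = 42.8 J/K.
The insulated surroundings exchange no heat, so ΔS_surr = 0 and ΔS_universe = ΔS_gas.

ΔS_universe = 42.8 J/K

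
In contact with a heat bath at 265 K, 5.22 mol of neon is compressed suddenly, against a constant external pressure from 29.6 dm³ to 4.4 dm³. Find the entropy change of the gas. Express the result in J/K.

Entropy is a state function, so ΔS_gas depends only on the end states.
For an isothermal ideal gas ΔS_gas = nR ln(V₂/V₁) = 5.22 × 8.314 × ln(4.4/29.6) = -82.7 J/K.

ΔS_gas = -82.7 J/K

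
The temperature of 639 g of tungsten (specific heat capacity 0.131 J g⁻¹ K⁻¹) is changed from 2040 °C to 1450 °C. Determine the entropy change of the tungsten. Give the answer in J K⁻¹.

In kelvin: T₁ = 2313.15 K, T₂ = 1723.15 K. ΔS = ∫dQ_rev/T = m c ln(T₂/T₁) = 639 × 0.131 × ln(1723.15/2313.15) = -24.6 J/K.

ΔS = -24.6 J/K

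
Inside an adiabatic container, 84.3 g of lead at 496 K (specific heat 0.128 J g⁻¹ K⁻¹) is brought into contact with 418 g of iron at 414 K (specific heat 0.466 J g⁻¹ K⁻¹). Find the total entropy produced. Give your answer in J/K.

ΔS_total = 0.176 J/K

Energy balance: T_f = (m₁c₁T₁ + m₂c₂T₂)/(m₁c₁ + m₂c₂) = 418.3 K.
ΔS₁ = m₁c₁ ln(T_f/T₁) = 10.7904 × ln(418.3/496) = -1.8383 J/K.
ΔS₂ = m₂c₂ ln(T_f/T₂) = 194.788 × ln(418.3/414) = 2.0146 J/K.
ΔS_total = -1.8383 + 2.0146 = 0.176 J/K.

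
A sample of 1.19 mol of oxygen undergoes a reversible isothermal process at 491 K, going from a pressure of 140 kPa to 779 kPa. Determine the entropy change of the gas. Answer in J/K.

For an isothermal ideal gas ΔS_gas = nR ln(P₁/P₂) = 1.19 × 8.314 × ln(140/779) = -17 J/K.

ΔS_gas = -17 J/K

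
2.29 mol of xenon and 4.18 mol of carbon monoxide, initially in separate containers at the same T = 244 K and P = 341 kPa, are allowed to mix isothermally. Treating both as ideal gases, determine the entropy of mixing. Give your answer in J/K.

ΔS_mix = 35 J/K

Mole fractions: x_A = 2.29/6.47 = 0.354, x_B = 0.646.
ΔS_mix = −R(n_A ln x_A + n_B ln x_B) = −8.314 × (2.29 ln 0.354 + 4.18 ln 0.646) = 35 J/K.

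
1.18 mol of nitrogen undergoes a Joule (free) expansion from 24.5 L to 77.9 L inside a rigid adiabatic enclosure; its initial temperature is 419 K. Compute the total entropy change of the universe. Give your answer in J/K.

No heat is exchanged and no work is done, so the ideal-gas temperature stays constant.
Entropy is a state function; using a reversible isothermal path, ΔS_gas = nR ln(V₂/V₁) = 1.18 × 8.314 × ln(77.9/24.5) = 11.3 J/K.
The insulated surroundings exchange no heat, so ΔS_surr = 0 and ΔS_universe = ΔS_gas.

ΔS_universe = 11.3 J/K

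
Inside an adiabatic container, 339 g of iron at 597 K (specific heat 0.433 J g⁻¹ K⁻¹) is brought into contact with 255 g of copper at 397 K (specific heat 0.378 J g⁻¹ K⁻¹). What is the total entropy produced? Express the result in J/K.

Energy balance: T_f = (m₁c₁T₁ + m₂c₂T₂)/(m₁c₁ + m₂c₂) = 517.72 K.
ΔS₁ = m₁c₁ ln(T_f/T₁) = 146.787 × ln(517.72/597) = -20.91 J/K.
ΔS₂ = m₂c₂ ln(T_f/T₂) = 96.39 × ln(517.72/397) = 25.59 J/K.
ΔS_total = -20.91 + 25.59 = 4.68 J/K.

ΔS_total = 4.68 J/K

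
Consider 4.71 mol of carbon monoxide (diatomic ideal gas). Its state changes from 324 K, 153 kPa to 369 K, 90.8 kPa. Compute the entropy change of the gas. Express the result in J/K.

ΔS = 38.3 J/K

ΔS = nC_p ln(T₂/T₁) − nR ln(P₂/P₁), with C_p = 7R/2 = 29.1 J mol⁻¹ K⁻¹ for a diatomic ideal gas.
ΔS = 4.71 × [29.1 × ln(369/324) − 8.314 × ln(90.8/153)] = 38.3 J/K.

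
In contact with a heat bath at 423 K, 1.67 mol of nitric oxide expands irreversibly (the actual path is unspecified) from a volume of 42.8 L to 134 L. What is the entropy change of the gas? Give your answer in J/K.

ΔS_gas = 15.8 J/K

Entropy is a state function, so ΔS_gas depends only on the end states.
For an isothermal ideal gas ΔS_gas = nR ln(V₂/V₁) = 1.67 × 8.314 × ln(134/42.8) = 15.8 J/K.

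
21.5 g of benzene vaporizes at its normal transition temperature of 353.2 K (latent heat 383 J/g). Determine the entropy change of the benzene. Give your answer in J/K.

Heat absorbed by the substance: Q = mL = 21.5 × 383 = 8234.5 J.
At constant T, ΔS = Q_rev/T = 8234.5 / 353.2 = 23.3 J/K.

ΔS = 23.3 J/K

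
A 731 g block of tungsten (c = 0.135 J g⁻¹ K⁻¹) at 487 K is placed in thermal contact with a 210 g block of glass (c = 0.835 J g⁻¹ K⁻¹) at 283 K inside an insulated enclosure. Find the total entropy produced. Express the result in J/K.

ΔS_total = 9.68 J/K

Energy balance: T_f = (m₁c₁T₁ + m₂c₂T₂)/(m₁c₁ + m₂c₂) = 356.46 K.
ΔS₁ = m₁c₁ ln(T_f/T₁) = 98.685 × ln(356.46/487) = -30.79 J/K.
ΔS₂ = m₂c₂ ln(T_f/T₂) = 175.35 × ln(356.46/283) = 40.47 J/K.
ΔS_total = -30.79 + 40.47 = 9.68 J/K.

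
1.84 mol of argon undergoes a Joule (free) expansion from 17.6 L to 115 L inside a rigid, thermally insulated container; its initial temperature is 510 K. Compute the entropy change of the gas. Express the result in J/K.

No heat is exchanged and no work is done, so the ideal-gas temperature stays constant.
Entropy is a state function; using a reversible isothermal path, ΔS_gas = nR ln(V₂/V₁) = 1.84 × 8.314 × ln(115/17.6) = 28.7 J/K.

ΔS_gas = 28.7 J/K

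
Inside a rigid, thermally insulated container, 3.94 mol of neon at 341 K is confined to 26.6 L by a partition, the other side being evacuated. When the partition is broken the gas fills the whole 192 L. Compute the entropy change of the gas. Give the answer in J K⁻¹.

No heat is exchanged and no work is done, so the ideal-gas temperature stays constant.
Entropy is a state function; using a reversible isothermal path, ΔS_gas = nR ln(V₂/V₁) = 3.94 × 8.314 × ln(192/26.6) = 64.7 J/K.

ΔS_gas = 64.7 J/K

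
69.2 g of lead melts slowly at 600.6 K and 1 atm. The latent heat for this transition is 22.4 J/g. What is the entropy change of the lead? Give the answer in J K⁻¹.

Heat absorbed by the substance: Q = mL = 69.2 × 22.4 = 1550.08 J.
At constant T, ΔS = Q_rev/T = 1550.08 / 600.6 = 2.58 J/K.

ΔS = 2.58 J/K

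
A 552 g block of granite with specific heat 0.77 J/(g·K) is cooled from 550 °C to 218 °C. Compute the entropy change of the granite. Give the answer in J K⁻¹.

In kelvin: T₁ = 823.15 K, T₂ = 491.15 K. ΔS = ∫dQ_rev/T = m c ln(T₂/T₁) = 552 × 0.77 × ln(491.15/823.15) = -219 J/K.

ΔS = -219 J/K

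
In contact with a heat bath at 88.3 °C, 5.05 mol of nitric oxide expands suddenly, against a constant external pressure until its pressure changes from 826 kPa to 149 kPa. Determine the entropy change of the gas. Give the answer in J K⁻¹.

ΔS_gas = 71.9 J/K

Entropy is a state function, so ΔS_gas depends only on the end states.
For an isothermal ideal gas ΔS_gas = nR ln(P₁/P₂) = 5.05 × 8.314 × ln(826/149) = 71.9 J/K.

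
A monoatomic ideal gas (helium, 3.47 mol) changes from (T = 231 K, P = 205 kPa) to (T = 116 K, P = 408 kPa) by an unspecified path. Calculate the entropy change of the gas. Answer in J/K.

ΔS = nC_p ln(T₂/T₁) − nR ln(P₂/P₁), with C_p = 5R/2 = 20.79 J mol⁻¹ K⁻¹ for a monoatomic ideal gas.
ΔS = 3.47 × [20.79 × ln(116/231) − 8.314 × ln(408/205)] = -69.5 J/K.

ΔS = -69.5 J/K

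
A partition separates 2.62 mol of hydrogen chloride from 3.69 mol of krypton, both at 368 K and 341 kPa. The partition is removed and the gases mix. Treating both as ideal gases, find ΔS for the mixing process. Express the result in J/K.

Mole fractions: x_A = 2.62/6.31 = 0.415, x_B = 0.585.
ΔS_mix = −R(n_A ln x_A + n_B ln x_B) = −8.314 × (2.62 ln 0.415 + 3.69 ln 0.585) = 35.6 J/K.

ΔS_mix = 35.6 J/K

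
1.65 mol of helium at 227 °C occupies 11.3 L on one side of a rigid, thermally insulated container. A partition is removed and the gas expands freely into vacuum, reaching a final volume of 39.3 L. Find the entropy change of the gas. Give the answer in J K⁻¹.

No heat is exchanged and no work is done, so the ideal-gas temperature stays constant.
Entropy is a state function; using a reversible isothermal path, ΔS_gas = nR ln(V₂/V₁) = 1.65 × 8.314 × ln(39.3/11.3) = 17.1 J/K.

ΔS_gas = 17.1 J/K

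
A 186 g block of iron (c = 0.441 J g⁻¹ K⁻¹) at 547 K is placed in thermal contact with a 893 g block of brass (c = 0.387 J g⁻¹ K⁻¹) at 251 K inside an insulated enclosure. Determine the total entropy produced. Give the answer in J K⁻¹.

Energy balance: T_f = (m₁c₁T₁ + m₂c₂T₂)/(m₁c₁ + m₂c₂) = 307.78 K.
ΔS₁ = m₁c₁ ln(T_f/T₁) = 82.026 × ln(307.78/547) = -47.17 J/K.
ΔS₂ = m₂c₂ ln(T_f/T₂) = 345.591 × ln(307.78/251) = 70.48 J/K.
ΔS_total = -47.17 + 70.48 = 23.3 J/K.

ΔS_total = 23.3 J/K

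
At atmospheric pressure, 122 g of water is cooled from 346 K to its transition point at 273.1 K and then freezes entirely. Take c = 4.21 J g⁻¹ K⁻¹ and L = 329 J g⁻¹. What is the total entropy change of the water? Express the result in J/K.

Cooling step: ΔS₁ = m c ln(T_tr/T_i) = 122 × 4.21 × ln(273.1/346) = -121.5 J/K.
Phase change: ΔS₂ = −mL/T_tr = −122 × 329 / 273.1 = -147 J/K.
ΔS_total = (-121.5) + (-147) = -268 J/K.

ΔS = -268 J/K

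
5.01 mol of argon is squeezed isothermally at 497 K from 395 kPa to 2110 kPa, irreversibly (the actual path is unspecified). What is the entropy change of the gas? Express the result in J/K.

Entropy is a state function, so ΔS_gas depends only on the end states.
For an isothermal ideal gas ΔS_gas = nR ln(P₁/P₂) = 5.01 × 8.314 × ln(395/2110) = -69.8 J/K.

ΔS_gas = -69.8 J/K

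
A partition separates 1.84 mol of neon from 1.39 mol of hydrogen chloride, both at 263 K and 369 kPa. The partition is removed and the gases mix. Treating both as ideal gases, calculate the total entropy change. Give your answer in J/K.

ΔS_mix = 18.4 J/K

Mole fractions: x_A = 1.84/3.23 = 0.57, x_B = 0.43.
ΔS_mix = −R(n_A ln x_A + n_B ln x_B) = −8.314 × (1.84 ln 0.57 + 1.39 ln 0.43) = 18.4 J/K.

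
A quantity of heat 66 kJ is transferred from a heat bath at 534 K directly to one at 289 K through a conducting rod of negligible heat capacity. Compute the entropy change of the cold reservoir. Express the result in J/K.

ΔS_cold = 228 J/K

The cold reservoir gains heat Q, so ΔS_cold = +Q/T_C = 66000/289 = 228 J/K.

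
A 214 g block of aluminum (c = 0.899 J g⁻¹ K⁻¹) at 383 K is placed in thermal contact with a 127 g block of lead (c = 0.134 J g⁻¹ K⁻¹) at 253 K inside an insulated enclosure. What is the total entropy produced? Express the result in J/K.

ΔS_total = 1.2 J/K

Energy balance: T_f = (m₁c₁T₁ + m₂c₂T₂)/(m₁c₁ + m₂c₂) = 372.44 K.
ΔS₁ = m₁c₁ ln(T_f/T₁) = 192.386 × ln(372.44/383) = -5.381 J/K.
ΔS₂ = m₂c₂ ln(T_f/T₂) = 17.018 × ln(372.44/253) = 6.58 J/K.
ΔS_total = -5.381 + 6.58 = 1.2 J/K.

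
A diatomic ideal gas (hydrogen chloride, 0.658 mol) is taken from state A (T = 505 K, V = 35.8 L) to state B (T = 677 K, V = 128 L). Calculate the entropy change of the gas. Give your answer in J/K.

ΔS = 11 J/K

Entropy is a state function: ΔS = nC_V ln(T₂/T₁) + nR ln(V₂/V₁), with C_V = 5R/2 = 20.79 J mol⁻¹ K⁻¹ for a diatomic ideal gas.
ΔS = 0.658 × [20.79 × ln(677/505) + 8.314 × ln(128/35.8)] = 11 J/K.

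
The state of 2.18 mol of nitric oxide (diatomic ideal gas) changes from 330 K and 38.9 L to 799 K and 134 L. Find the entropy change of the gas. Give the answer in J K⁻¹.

Entropy is a state function: ΔS = nC_V ln(T₂/T₁) + nR ln(V₂/V₁), with C_V = 5R/2 = 20.79 J mol⁻¹ K⁻¹ for a diatomic ideal gas.
ΔS = 2.18 × [20.79 × ln(799/330) + 8.314 × ln(134/38.9)] = 62.5 J/K.

ΔS = 62.5 J/K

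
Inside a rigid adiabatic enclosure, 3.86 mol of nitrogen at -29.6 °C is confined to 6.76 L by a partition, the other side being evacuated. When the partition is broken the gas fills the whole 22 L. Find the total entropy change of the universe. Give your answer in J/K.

For an ideal gas in free expansion Q = 0 and W = 0, so T is unchanged.
Entropy is a state function; using a reversible isothermal path, ΔS_gas = nR ln(V₂/V₁) = 3.86 × 8.314 × ln(22/6.76) = 37.9 J/K.
The insulated surroundings exchange no heat, so ΔS_surr = 0 and ΔS_universe = ΔS_gas.

ΔS_universe = 37.9 J/K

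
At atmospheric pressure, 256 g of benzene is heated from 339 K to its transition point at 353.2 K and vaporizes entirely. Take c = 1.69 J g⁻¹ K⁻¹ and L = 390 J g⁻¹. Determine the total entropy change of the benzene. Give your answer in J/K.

Warming step: ΔS₁ = m c ln(T_tr/T_i) = 256 × 1.69 × ln(353.2/339) = 17.75 J/K.
Phase change: ΔS₂ = +mL/T_tr = 256 × 390 / 353.2 = 282.7 J/K.
ΔS_total = (17.75) + (282.7) = 300 J/K.

ΔS = 300 J/K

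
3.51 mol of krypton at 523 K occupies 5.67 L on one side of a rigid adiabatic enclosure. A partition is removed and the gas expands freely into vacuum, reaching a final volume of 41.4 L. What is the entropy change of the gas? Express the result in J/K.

For an ideal gas in free expansion Q = 0 and W = 0, so T is unchanged.
Entropy is a state function; using a reversible isothermal path, ΔS_gas = nR ln(V₂/V₁) = 3.51 × 8.314 × ln(41.4/5.67) = 58 J/K.

ΔS_gas = 58 J/K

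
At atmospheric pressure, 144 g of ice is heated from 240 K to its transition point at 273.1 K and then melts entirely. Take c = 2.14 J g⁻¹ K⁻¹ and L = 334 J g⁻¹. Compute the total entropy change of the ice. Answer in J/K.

Warming step: ΔS₁ = m c ln(T_tr/T_i) = 144 × 2.14 × ln(273.1/240) = 39.81 J/K.
Phase change: ΔS₂ = +mL/T_tr = 144 × 334 / 273.1 = 176.1 J/K.
ΔS_total = (39.81) + (176.1) = 216 J/K.

ΔS = 216 J/K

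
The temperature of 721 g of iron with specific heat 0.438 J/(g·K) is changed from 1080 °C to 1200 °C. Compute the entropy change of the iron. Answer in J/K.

ΔS = 26.8 J/K

In kelvin: T₁ = 1353.15 K, T₂ = 1473.15 K. ΔS = ∫dQ_rev/T = m c ln(T₂/T₁) = 721 × 0.438 × ln(1473.15/1353.15) = 26.8 J/K.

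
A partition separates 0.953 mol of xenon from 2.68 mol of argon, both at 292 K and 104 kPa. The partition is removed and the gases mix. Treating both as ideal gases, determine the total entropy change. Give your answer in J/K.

ΔS_mix = 17.4 J/K

Mole fractions: x_A = 0.953/3.63 = 0.262, x_B = 0.738.
ΔS_mix = −R(n_A ln x_A + n_B ln x_B) = −8.314 × (0.953 ln 0.262 + 2.68 ln 0.738) = 17.4 J/K.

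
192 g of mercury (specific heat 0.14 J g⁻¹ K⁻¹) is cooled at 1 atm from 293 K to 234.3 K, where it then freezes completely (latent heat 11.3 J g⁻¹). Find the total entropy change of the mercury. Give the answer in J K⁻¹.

ΔS = -15.3 J/K

Cooling step: ΔS₁ = m c ln(T_tr/T_i) = 192 × 0.14 × ln(234.3/293) = -6.01 J/K.
Phase change: ΔS₂ = −mL/T_tr = −192 × 11.3 / 234.3 = -9.26 J/K.
ΔS_total = (-6.01) + (-9.26) = -15.3 J/K.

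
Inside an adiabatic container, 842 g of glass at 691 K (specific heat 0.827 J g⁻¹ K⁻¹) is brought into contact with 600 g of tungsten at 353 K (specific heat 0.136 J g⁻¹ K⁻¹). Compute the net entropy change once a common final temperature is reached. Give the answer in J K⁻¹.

ΔS_total = 13.8 J/K

Energy balance: T_f = (m₁c₁T₁ + m₂c₂T₂)/(m₁c₁ + m₂c₂) = 655.55 K.
ΔS₁ = m₁c₁ ln(T_f/T₁) = 696.334 × ln(655.55/691) = -36.68 J/K.
ΔS₂ = m₂c₂ ln(T_f/T₂) = 81.6 × ln(655.55/353) = 50.51 J/K.
ΔS_total = -36.68 + 50.51 = 13.8 J/K.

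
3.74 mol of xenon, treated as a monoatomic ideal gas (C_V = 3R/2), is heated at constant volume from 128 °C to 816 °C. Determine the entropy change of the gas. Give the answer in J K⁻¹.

In kelvin: T₁ = 401.15 K, T₂ = 1089.15 K. At constant volume, ΔS = nC_V ln(T₂/T₁) with C_V = 3R/2 = 12.47 J mol⁻¹ K⁻¹.
ΔS = 3.74 × 12.47 × ln(1089.15/401.15) = 46.6 J/K.

ΔS = 46.6 J/K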